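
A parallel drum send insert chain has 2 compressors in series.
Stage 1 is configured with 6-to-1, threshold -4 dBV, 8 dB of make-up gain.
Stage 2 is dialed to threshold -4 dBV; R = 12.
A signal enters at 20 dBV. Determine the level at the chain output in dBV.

Stage 1: 20 dBV is 24 dB over -4 dBV; at 6:1 that becomes 4 dB over, giving 0 dBV; +8 dB make-up → 8 dBV.
Stage 2: 8 dBV is 12 dB over -4 dBV; at 12:1 that becomes 1 dB over, giving -3 dBV.

-3 dBV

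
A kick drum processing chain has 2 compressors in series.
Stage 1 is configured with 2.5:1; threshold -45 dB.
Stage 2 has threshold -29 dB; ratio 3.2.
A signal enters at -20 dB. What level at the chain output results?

-35 dB

Stage 1: overshoot 25 dB → 25/2.5 = 10 dB → -35 dB.
Stage 2: -35 dB ≤ -29 dB, so stage 2 doesn't engage; output -35 dB.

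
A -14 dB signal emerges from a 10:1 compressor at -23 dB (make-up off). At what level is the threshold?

Input is 10 dB above T (since output overshoot × R = input overshoot: (-23 − T)·10 = -14 − T gives T = -24 dB).
Check: -24 + (-14 − (-24))/10 = -24 + 1 = -23 dB. ✓

-24 dB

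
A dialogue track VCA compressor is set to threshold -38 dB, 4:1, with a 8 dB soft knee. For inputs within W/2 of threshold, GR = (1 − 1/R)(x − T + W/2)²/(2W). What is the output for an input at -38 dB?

x − T + W/2 = -38 − (-38) + 4 = 4.
GR = (1 − 1/4) × 4² / 16 = 0.75 × 16 / 16 = 0.75 dB.
Output = -38 − 0.75 = -38.75 dB.

-38.75 dB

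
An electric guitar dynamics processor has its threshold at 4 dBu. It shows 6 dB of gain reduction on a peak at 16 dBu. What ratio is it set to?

2:1

Input overshoot = 16 − 4 = 12 dB.
Output overshoot = 12 − 6 = 6 dB.
Ratio = input overshoot / output overshoot = 12 / 6 = 2.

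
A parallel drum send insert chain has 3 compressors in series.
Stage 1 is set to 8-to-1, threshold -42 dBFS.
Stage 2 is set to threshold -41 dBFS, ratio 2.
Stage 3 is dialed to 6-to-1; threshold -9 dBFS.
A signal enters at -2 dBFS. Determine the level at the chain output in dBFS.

-39 dBFS

Stage 1: -2 dBFS is 40 dB over -42 dBFS; at 8:1 that becomes 5 dB over, giving -37 dBFS.
Stage 2: 4 dB above -41 dBFS, reduced 2:1 to 2 dB above → -39 dBFS.
Stage 3: -39 dBFS ≤ -9 dBFS, so stage 3 doesn't engage; output -39 dBFS.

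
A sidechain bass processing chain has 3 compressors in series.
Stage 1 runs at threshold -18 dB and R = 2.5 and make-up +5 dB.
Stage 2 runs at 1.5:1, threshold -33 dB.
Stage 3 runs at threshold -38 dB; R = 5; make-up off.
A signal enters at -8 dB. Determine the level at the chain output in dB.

-33.8 dB

Stage 1: 10 dB above -18 dB, reduced 2.5:1 to 4 dB above → -14 dB; +5 dB make-up → -9 dB.
Stage 2: -9 dB is 24 dB over -33 dB; at 1.5:1 that becomes 16 dB over, giving -17 dB.
Stage 3: -17 dB is 21 dB over -38 dB; at 5:1 that becomes 4.2 dB over, giving -33.8 dB.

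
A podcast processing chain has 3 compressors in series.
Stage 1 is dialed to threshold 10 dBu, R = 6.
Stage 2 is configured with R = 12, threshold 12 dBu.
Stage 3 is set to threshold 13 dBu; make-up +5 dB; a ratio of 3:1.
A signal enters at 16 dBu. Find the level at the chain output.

Stage 1: 6 dB above 10 dBu, reduced 6:1 to 1 dB above → 11 dBu.
Stage 2: 11 dBu ≤ 12 dBu, so stage 2 doesn't engage; output 11 dBu.
Stage 3: 11 dBu ≤ 13 dBu, so stage 3 doesn't engage; make-up brings it to 16 dBu.

16 dBu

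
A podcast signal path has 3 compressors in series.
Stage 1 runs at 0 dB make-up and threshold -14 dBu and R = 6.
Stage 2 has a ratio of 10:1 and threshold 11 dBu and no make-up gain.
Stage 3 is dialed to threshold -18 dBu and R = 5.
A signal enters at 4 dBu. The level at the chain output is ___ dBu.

Stage 1: 18 dB above -14 dBu, reduced 6:1 to 3 dB above → -11 dBu.
Stage 2: below threshold (-11 ≤ 11); passes unchanged; output -11 dBu.
Stage 3: overshoot 7 dB → 7/5 = 1.4 dB → -16.6 dBu.

-16.6 dBu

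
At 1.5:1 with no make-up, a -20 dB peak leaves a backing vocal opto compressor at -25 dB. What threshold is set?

-35 dB

Input is 15 dB above T (since output overshoot × R = input overshoot: (-25 − T)·1.5 = -20 − T gives T = -35 dB).
Check: -35 + (-20 − (-35))/1.5 = -35 + 10 = -25 dB. ✓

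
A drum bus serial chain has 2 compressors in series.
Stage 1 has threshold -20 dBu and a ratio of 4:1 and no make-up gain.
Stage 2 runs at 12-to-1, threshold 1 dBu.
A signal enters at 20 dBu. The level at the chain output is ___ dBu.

-10 dBu

Stage 1: 40 dB above -20 dBu, reduced 4:1 to 10 dB above → -10 dBu.
Stage 2: -10 dBu ≤ 1 dBu, so stage 2 doesn't engage; output -10 dBu.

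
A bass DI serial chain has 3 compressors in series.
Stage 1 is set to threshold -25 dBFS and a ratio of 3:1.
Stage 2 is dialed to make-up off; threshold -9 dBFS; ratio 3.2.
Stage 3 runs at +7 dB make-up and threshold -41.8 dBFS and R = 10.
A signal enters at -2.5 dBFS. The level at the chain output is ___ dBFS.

Stage 1: overshoot 22.5 dB → 22.5/3 = 7.5 dB → -17.5 dBFS.
Stage 2: -17.5 dBFS ≤ -9 dBFS, so stage 2 doesn't engage; output -17.5 dBFS.
Stage 3: overshoot 24.3 dB → 24.3/10 = 2.43 dB → -39.37 dBFS; +7 dB make-up → -32.37 dBFS.

-32.37 dBFS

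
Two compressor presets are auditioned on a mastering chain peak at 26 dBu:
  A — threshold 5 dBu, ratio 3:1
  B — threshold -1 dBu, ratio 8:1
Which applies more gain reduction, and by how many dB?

A: GR = 21 − 21/3 = 14 dB.
B: GR = 27 − 27/8 = 23.625 dB.
Difference: 9.625 dB in favour of B.

B, by 9.625 dB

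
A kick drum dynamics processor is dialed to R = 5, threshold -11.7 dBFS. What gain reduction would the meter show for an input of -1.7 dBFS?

8 dB

The signal is 10 dB above threshold.
At 5:1, output sits 10/5 = 2 dB above threshold.
Gain reduction = 10 − 2 = 8 dB.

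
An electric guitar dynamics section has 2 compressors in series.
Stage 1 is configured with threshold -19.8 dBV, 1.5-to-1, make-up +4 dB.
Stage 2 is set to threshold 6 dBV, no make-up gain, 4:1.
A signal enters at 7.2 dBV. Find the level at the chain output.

2.2 dBV

Stage 1: 7.2 dBV is 27 dB over -19.8 dBV; at 1.5:1 that becomes 18 dB over, giving -1.8 dBV; +4 dB make-up → 2.2 dBV.
Stage 2: 2.2 dBV is at or below the 6 dBV threshold — no compression; output 2.2 dBV.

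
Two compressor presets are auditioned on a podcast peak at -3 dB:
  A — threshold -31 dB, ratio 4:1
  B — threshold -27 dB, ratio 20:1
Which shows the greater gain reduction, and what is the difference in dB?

B, by 1.8 dB

A: overshoot 28 dB → output overshoot 7 dB → GR 21 dB.
B: overshoot 24 dB → output overshoot 1.2 dB → GR 22.8 dB.
Difference: 1.8 dB in favour of B.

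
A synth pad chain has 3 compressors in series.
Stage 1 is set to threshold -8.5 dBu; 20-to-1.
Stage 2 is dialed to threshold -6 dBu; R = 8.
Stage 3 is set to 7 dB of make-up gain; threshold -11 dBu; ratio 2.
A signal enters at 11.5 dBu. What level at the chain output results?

Stage 1: 20 dB above -8.5 dBu, reduced 20:1 to 1 dB above → -7.5 dBu.
Stage 2: below threshold (-7.5 ≤ -6); passes unchanged; output -7.5 dBu.
Stage 3: 3.5 dB above -11 dBu, reduced 2:1 to 1.75 dB above → -9.25 dBu; +7 dB make-up → -2.25 dBu.

-2.25 dBu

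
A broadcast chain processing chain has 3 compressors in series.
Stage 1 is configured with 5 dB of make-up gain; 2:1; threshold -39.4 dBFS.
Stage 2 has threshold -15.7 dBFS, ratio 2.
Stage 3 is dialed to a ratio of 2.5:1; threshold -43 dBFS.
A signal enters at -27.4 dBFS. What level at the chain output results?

-37.16 dBFS

Stage 1: -27.4 dBFS is 12 dB over -39.4 dBFS; at 2:1 that becomes 6 dB over, giving -33.4 dBFS; +5 dB make-up → -28.4 dBFS.
Stage 2: -28.4 dBFS is at or below the -15.7 dBFS threshold — no compression; output -28.4 dBFS.
Stage 3: -28.4 dBFS is 14.6 dB over -43 dBFS; at 2.5:1 that becomes 5.84 dB over, giving -37.16 dBFS.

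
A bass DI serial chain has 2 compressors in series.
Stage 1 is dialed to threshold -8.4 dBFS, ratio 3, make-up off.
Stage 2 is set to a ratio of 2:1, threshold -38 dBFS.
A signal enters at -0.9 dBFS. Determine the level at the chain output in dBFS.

-21.95 dBFS

Stage 1: 7.5 dB above -8.4 dBFS, reduced 3:1 to 2.5 dB above → -5.9 dBFS.
Stage 2: overshoot 32.1 dB → 32.1/2 = 16.05 dB → -21.95 dBFS.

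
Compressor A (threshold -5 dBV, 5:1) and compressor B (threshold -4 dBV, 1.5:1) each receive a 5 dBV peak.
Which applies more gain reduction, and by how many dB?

A, by 5 dB

A: GR = 10 − 10/5 = 8 dB.
B: GR = 9 − 9/1.5 = 3 dB.
A reduces 5 dB more.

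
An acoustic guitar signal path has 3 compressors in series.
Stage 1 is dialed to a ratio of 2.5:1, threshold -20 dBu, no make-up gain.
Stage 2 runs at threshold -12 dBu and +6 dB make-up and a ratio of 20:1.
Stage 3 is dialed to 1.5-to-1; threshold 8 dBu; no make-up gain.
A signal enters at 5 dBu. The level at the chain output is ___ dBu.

Stage 1: overshoot 25 dB → 25/2.5 = 10 dB → -10 dBu.
Stage 2: 2 dB above -12 dBu, reduced 20:1 to 0.1 dB above → -11.9 dBu; +6 dB make-up → -5.9 dBu.
Stage 3: -5.9 dBu ≤ 8 dBu, so stage 3 doesn't engage; output -5.9 dBu.

-5.9 dBu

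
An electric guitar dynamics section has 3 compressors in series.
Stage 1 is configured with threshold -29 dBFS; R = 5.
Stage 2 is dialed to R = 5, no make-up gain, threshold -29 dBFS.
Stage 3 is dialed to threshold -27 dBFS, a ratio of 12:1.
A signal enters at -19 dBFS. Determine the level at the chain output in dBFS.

Stage 1: 10 dB above -29 dBFS, reduced 5:1 to 2 dB above → -27 dBFS.
Stage 2: overshoot 2 dB → 2/5 = 0.4 dB → -28.6 dBFS.
Stage 3: -28.6 dBFS ≤ -27 dBFS, so stage 3 doesn't engage; output -28.6 dBFS.

-28.6 dBFS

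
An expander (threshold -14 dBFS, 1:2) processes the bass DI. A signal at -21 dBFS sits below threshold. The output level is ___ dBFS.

Undershoot = (-14) − (-21) = 7 dB.
At 1:2, that expands to 14 dB under threshold.
Output = -14 − 14 = -28 dBFS.

-28 dBFS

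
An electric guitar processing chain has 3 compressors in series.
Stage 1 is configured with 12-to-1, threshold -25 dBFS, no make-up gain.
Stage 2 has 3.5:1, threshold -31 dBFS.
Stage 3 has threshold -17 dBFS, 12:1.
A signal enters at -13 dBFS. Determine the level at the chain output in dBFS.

Stage 1: overshoot 12 dB → 12/12 = 1 dB → -24 dBFS.
Stage 2: 7 dB above -31 dBFS, reduced 3.5:1 to 2 dB above → -29 dBFS.
Stage 3: -29 dBFS is at or below the -17 dBFS threshold — no compression; output -29 dBFS.

-29 dBFS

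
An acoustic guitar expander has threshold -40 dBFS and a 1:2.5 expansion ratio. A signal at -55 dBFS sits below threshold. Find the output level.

Below threshold, a 1:2.5 expander applies gain = (2.5−1)×(T − x) of attenuation.
(2.5−1) × 15 = 22.5 dB, so output = -55 − 22.5 = -77.5 dBFS.

-77.5 dBFS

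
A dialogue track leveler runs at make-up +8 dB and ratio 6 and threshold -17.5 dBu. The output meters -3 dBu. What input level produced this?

21.5 dBu

Stripping the +8 dB make-up gives -11 dBu at the gain stage.
Post-compression overshoot = -11 − (-17.5) = 6.5 dB.
Input overshoot = R × output overshoot = 39 dB → input = -17.5 + 39 = 21.5 dBu.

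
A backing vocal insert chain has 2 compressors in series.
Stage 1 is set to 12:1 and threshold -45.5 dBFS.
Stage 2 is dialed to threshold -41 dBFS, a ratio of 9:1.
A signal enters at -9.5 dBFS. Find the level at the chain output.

-42.5 dBFS

Stage 1: overshoot 36 dB → 36/12 = 3 dB → -42.5 dBFS.
Stage 2: -42.5 dBFS ≤ -41 dBFS, so stage 2 doesn't engage; output -42.5 dBFS.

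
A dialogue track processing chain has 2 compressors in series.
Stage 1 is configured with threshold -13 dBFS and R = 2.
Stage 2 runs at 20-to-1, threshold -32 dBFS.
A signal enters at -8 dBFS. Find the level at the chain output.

Stage 1: 5 dB above -13 dBFS, reduced 2:1 to 2.5 dB above → -10.5 dBFS.
Stage 2: 21.5 dB above -32 dBFS, reduced 20:1 to 1.075 dB above → -30.925 dBFS.

-30.925 dBFS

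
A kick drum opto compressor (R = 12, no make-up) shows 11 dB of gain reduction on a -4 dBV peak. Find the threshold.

Input is 12 dB above T (since output overshoot × R = input overshoot: (-15 − T)·12 = -4 − T gives T = -16 dBV).
Check: -16 + (-4 − (-16))/12 = -16 + 1 = -15 dBV. ✓

-16 dBV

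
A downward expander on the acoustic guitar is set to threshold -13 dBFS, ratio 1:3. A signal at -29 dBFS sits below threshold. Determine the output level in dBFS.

The input is 16 dB below the -13 dBFS threshold.
A 1:3 expander multiplies undershoot by 3: 16 × 3 = 48 dB below threshold.
Output = -13 − 48 = -61 dBFS.

-61 dBFS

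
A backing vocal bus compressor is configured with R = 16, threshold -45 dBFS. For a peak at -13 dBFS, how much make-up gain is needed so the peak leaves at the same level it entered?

30 dB

Overshoot 32 dB → 32/16 = 2 dB after compression, so the compressed level is -45 + 2 = -43 dBFS.
Make-up = target − compressed = -13 − (-43) = 30 dB.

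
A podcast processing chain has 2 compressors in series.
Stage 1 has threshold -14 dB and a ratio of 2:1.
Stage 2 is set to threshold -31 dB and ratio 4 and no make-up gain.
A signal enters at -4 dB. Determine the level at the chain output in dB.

-25.5 dB

Stage 1: 10 dB above -14 dB, reduced 2:1 to 5 dB above → -9 dB.
Stage 2: overshoot 22 dB → 22/4 = 5.5 dB → -25.5 dB.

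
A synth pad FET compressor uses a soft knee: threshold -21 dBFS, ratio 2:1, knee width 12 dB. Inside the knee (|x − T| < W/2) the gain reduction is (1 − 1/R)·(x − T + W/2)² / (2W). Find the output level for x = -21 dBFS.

x − T + W/2 = -21 − (-21) + 6 = 6.
GR = (1 − 1/2) × 6² / 24 = 0.5 × 36 / 24 = 0.75 dB.
Output = -21 − 0.75 = -21.75 dBFS.

-21.75 dBFS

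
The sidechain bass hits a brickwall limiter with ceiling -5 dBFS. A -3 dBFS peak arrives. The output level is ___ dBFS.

-5 dBFS

The limiter clamps the peak to its -5 dBFS ceiling.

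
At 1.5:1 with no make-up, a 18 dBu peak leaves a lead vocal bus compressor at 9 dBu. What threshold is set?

Let T be the threshold. Output overshoot = (input overshoot)/R, so 9 − T = (18 − T)/1.5.
1.5·(9 − T) = 18 − T → 0.5·T = 13.5 − 18 = -4.5.
T = -4.5/0.5 = -9 dBu.

-9 dBu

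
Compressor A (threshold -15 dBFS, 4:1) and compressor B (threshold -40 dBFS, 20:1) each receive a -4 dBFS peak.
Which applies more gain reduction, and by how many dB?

B, by 25.95 dB

A: overshoot 11 dB → output overshoot 2.75 dB → GR 8.25 dB.
B: overshoot 36 dB → output overshoot 1.8 dB → GR 34.2 dB.
B applies 25.95 dB more gain reduction.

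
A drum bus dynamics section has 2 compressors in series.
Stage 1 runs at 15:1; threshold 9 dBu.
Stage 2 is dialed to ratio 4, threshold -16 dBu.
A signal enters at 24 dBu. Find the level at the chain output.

Stage 1: 15 dB above 9 dBu, reduced 15:1 to 1 dB above → 10 dBu.
Stage 2: 26 dB above -16 dBu, reduced 4:1 to 6.5 dB above → -9.5 dBu.

-9.5 dBu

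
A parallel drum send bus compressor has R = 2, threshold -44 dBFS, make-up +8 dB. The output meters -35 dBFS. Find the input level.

-42 dBFS

Remove make-up: -35 − 8 = -43 dBFS.
That's 1 dB above the -44 dBFS threshold.
Input overshoot = R × output overshoot = 2 dB → input = -44 + 2 = -42 dBFS.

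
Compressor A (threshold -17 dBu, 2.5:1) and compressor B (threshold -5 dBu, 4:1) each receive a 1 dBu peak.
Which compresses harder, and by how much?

A: overshoot 18 dB → output overshoot 7.2 dB → GR 10.8 dB.
B: overshoot 6 dB → output overshoot 1.5 dB → GR 4.5 dB.
Difference: 6.3 dB in favour of A.

A, by 6.3 dB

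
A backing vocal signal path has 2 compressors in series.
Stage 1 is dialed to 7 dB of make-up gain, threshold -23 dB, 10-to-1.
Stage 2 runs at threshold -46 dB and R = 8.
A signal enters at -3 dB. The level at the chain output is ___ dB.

Stage 1: overshoot 20 dB → 20/10 = 2 dB → -21 dB; +7 dB make-up → -14 dB.
Stage 2: 32 dB above -46 dB, reduced 8:1 to 4 dB above → -42 dB.

-42 dB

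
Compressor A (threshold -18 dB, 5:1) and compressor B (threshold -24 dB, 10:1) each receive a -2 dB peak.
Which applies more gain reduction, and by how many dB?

B, by 7 dB

A: GR = 16 − 16/5 = 12.8 dB.
B: GR = 22 − 22/10 = 19.8 dB.
B applies 7 dB more gain reduction.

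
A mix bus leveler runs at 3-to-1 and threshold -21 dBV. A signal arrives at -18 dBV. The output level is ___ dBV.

-20 dBV

-18 dBV sits 3 dB over threshold.
3:1 compression reduces that to 3/3 = 1 dB over.
That puts the output at -20 dBV.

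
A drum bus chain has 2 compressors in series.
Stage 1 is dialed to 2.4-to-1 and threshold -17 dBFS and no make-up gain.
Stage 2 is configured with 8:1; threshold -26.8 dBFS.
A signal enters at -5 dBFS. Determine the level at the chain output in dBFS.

Stage 1: 12 dB above -17 dBFS, reduced 2.4:1 to 5 dB above → -12 dBFS.
Stage 2: -12 dBFS is 14.8 dB over -26.8 dBFS; at 8:1 that becomes 1.85 dB over, giving -24.95 dBFS.

-24.95 dBFS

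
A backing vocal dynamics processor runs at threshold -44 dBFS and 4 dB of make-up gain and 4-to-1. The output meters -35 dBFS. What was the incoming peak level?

Remove make-up: -35 − 4 = -39 dBFS.
Post-compression overshoot = -39 − (-44) = 5 dB.
Undo the ratio: input overshoot = 5 × 4 = 20 dB, giving input = -24 dBFS.

-24 dBFS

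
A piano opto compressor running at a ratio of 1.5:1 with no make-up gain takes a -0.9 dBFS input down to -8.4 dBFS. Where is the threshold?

-23.4 dBFS

Gain reduction = -0.9 − (-8.4) = 7.5 dB; output overshoot = GR / (R − 1) = 7.5 / 0.5 = 15 dB.
Threshold = output − output overshoot = -8.4 − 15 = -23.4 dBFS.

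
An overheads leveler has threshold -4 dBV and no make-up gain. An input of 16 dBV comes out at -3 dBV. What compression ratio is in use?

Input overshoot = 16 − (-4) = 20 dB; output overshoot = -3 − (-4) = 1 dB.
Ratio = 20 / 1 = 20.

20:1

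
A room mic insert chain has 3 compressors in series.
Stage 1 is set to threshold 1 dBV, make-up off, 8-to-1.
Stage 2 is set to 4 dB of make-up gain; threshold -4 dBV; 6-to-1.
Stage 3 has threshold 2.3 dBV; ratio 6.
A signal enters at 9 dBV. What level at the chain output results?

Stage 1: 9 dBV is 8 dB over 1 dBV; at 8:1 that becomes 1 dB over, giving 2 dBV.
Stage 2: 6 dB above -4 dBV, reduced 6:1 to 1 dB above → -3 dBV; +4 dB make-up → 1 dBV.
Stage 3: 1 dBV ≤ 2.3 dBV, so stage 3 doesn't engage; output 1 dBV.

1 dBV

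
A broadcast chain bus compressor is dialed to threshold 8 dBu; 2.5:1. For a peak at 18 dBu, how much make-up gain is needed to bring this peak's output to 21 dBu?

9 dB

Without make-up, output = threshold + overshoot/2.5 = 8 + 4 = 12 dBu.
Gap to target: 9 dB.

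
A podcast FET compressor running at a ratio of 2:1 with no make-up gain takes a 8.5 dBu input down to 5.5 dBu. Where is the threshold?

Input is 6 dB above T (since output overshoot × R = input overshoot: (5.5 − T)·2 = 8.5 − T gives T = 2.5 dBu).
Check: 2.5 + (8.5 − 2.5)/2 = 2.5 + 3 = 5.5 dBu. ✓

2.5 dBu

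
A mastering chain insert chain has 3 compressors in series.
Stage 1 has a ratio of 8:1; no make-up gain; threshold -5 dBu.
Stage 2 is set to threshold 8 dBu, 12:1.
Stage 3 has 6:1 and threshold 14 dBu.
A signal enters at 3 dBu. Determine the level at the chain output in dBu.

Stage 1: 3 dBu is 8 dB over -5 dBu; at 8:1 that becomes 1 dB over, giving -4 dBu.
Stage 2: below threshold (-4 ≤ 8); passes unchanged; output -4 dBu.
Stage 3: -4 dBu ≤ 14 dBu, so stage 3 doesn't engage; output -4 dBu.

-4 dBu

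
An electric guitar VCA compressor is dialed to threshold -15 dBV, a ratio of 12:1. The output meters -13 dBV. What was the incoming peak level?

Post-compression overshoot = -13 − (-15) = 2 dB.
Before 12:1 compression the overshoot was 2 × 12 = 24 dB, so input = -15 + 24 = 9 dBV.

9 dBV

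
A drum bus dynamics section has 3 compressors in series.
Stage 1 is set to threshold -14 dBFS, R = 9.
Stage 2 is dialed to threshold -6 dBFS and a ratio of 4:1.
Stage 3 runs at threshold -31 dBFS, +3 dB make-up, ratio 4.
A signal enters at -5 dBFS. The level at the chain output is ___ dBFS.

Stage 1: 9 dB above -14 dBFS, reduced 9:1 to 1 dB above → -13 dBFS.
Stage 2: below threshold (-13 ≤ -6); passes unchanged; output -13 dBFS.
Stage 3: 18 dB above -31 dBFS, reduced 4:1 to 4.5 dB above → -26.5 dBFS; +3 dB make-up → -23.5 dBFS.

-23.5 dBFS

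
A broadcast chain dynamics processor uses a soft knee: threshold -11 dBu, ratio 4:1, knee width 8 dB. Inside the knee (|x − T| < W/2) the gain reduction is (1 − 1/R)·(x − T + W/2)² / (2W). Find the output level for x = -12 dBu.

-12.421875 dBu

x − T + W/2 = -12 − (-11) + 4 = 3.
GR = (1 − 1/4) × 3² / 16 = 0.75 × 9 / 16 = 0.421875 dB.
Output = -12 − 0.421875 = -12.421875 dBu.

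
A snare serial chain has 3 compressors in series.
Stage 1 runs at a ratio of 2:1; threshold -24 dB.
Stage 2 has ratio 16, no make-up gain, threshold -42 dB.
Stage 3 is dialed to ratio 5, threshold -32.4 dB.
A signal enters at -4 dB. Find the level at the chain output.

Stage 1: -4 dB is 20 dB over -24 dB; at 2:1 that becomes 10 dB over, giving -14 dB.
Stage 2: 28 dB above -42 dB, reduced 16:1 to 1.75 dB above → -40.25 dB.
Stage 3: below threshold (-40.25 ≤ -32.4); passes unchanged; output -40.25 dB.

-40.25 dB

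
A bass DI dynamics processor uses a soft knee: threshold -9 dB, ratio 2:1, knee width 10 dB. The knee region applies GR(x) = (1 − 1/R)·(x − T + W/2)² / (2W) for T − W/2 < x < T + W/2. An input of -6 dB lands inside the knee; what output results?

-7.6 dB

x − T + W/2 = -6 − (-9) + 5 = 8.
GR = (1 − 1/2) × 8² / 20 = 0.5 × 64 / 20 = 1.6 dB.
Output = -6 − 1.6 = -7.6 dB.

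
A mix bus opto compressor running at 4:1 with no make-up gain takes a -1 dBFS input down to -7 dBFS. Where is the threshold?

Gain reduction = -1 − (-7) = 6 dB; output overshoot = GR / (R − 1) = 6 / 3 = 2 dB.
Threshold = output − output overshoot = -7 − 2 = -9 dBFS.

-9 dBFS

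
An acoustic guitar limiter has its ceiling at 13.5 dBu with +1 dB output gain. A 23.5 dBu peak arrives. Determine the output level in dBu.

14.5 dBu

The limiter clamps the peak to its 13.5 dBu ceiling.
Output gain then adds 1 dB: 13.5 + 1 = 14.5 dBu.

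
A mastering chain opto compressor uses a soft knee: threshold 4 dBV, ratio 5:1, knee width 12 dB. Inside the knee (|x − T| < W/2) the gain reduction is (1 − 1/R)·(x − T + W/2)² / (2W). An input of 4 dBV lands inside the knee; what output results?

2.8 dBV

x − T + W/2 = 4 − 4 + 6 = 6.
GR = (1 − 1/5) × 6² / 24 = 0.8 × 36 / 24 = 1.2 dB.
Output = 4 − 1.2 = 2.8 dBV.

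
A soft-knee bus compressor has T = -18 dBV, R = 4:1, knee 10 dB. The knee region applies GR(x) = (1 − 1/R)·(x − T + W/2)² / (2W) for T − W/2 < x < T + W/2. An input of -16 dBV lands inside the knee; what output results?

x − T + W/2 = -16 − (-18) + 5 = 7.
GR = (1 − 1/4) × 7² / 20 = 0.75 × 49 / 20 = 1.8375 dB.
Output = -16 − 1.8375 = -17.8375 dBV.

-17.8375 dBV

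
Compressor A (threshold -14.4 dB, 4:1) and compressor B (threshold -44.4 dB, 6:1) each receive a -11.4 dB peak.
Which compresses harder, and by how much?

B, by 25.25 dB

A: overshoot 3 dB → output overshoot 0.75 dB → GR 2.25 dB.
B: overshoot 33 dB → output overshoot 5.5 dB → GR 27.5 dB.
B applies 25.25 dB more gain reduction.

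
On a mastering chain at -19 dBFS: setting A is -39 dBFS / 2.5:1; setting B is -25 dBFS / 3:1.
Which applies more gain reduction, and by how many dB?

A: overshoot 20 dB → output overshoot 8 dB → GR 12 dB.
B: overshoot 6 dB → output overshoot 2 dB → GR 4 dB.
A reduces 8 dB more.

A, by 8 dB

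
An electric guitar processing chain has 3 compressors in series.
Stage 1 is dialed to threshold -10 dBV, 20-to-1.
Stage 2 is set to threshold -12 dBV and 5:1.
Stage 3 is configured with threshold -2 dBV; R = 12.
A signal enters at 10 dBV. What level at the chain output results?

Stage 1: 20 dB above -10 dBV, reduced 20:1 to 1 dB above → -9 dBV.
Stage 2: -9 dBV is 3 dB over -12 dBV; at 5:1 that becomes 0.6 dB over, giving -11.4 dBV.
Stage 3: -11.4 dBV is at or below the -2 dBV threshold — no compression; output -11.4 dBV.

-11.4 dBV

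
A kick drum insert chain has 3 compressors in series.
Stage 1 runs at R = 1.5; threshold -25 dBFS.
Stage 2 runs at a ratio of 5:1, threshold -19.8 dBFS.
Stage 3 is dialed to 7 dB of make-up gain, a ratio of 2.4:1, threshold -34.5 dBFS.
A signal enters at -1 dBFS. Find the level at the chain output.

-20.475 dBFS

Stage 1: 24 dB above -25 dBFS, reduced 1.5:1 to 16 dB above → -9 dBFS.
Stage 2: 10.8 dB above -19.8 dBFS, reduced 5:1 to 2.16 dB above → -17.64 dBFS.
Stage 3: overshoot 16.86 dB → 16.86/2.4 = 7.025 dB → -27.475 dBFS; +7 dB make-up → -20.475 dBFS.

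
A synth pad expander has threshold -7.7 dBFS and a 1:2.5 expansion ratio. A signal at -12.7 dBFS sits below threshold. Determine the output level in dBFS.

Below threshold, a 1:2.5 expander applies gain = (2.5−1)×(T − x) of attenuation.
(2.5−1) × 5 = 7.5 dB, so output = -12.7 − 7.5 = -20.2 dBFS.

-20.2 dBFS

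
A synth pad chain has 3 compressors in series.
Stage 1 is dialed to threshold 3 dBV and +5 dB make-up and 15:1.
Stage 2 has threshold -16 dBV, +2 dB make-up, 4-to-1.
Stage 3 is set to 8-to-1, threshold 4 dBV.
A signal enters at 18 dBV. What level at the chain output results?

-7.75 dBV

Stage 1: 18 dBV is 15 dB over 3 dBV; at 15:1 that becomes 1 dB over, giving 4 dBV; +5 dB make-up → 9 dBV.
Stage 2: 25 dB above -16 dBV, reduced 4:1 to 6.25 dB above → -9.75 dBV; +2 dB make-up → -7.75 dBV.
Stage 3: below threshold (-7.75 ≤ 4); passes unchanged; output -7.75 dBV.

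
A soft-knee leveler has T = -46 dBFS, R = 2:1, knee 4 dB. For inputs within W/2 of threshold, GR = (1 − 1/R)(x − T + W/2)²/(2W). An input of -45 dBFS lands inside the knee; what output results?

x − T + W/2 = -45 − (-46) + 2 = 3.
GR = (1 − 1/2) × 3² / 8 = 0.5 × 9 / 8 = 0.5625 dB.
Output = -45 − 0.5625 = -45.5625 dBFS.

-45.5625 dBFS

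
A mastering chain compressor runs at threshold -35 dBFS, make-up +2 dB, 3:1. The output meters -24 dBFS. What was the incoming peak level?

-8 dBFS

Remove make-up: -24 − 2 = -26 dBFS.
That's 9 dB above the -35 dBFS threshold.
Before 3:1 compression the overshoot was 9 × 3 = 27 dB, so input = -35 + 27 = -8 dBFS.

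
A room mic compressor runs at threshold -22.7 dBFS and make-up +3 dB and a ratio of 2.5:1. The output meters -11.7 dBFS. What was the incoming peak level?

-2.7 dBFS

Stripping the +3 dB make-up gives -14.7 dBFS at the gain stage.
That's 8 dB above the -22.7 dBFS threshold.
Before 2.5:1 compression the overshoot was 8 × 2.5 = 20 dB, so input = -22.7 + 20 = -2.7 dBFS.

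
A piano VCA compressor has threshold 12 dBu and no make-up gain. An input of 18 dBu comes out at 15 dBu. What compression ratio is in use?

Input overshoot = 18 − 12 = 6 dB; output overshoot = 15 − 12 = 3 dB.
Ratio = 6 / 3 = 2.

2:1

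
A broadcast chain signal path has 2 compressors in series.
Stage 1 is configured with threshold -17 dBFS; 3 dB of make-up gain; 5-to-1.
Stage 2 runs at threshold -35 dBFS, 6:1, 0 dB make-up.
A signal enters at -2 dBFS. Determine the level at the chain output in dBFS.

-31 dBFS

Stage 1: 15 dB above -17 dBFS, reduced 5:1 to 3 dB above → -14 dBFS; +3 dB make-up → -11 dBFS.
Stage 2: -11 dBFS is 24 dB over -35 dBFS; at 6:1 that becomes 4 dB over, giving -31 dBFS.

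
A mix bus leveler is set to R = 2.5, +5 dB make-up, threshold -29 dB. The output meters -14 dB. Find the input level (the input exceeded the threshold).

-4 dB

Stripping the +5 dB make-up gives -19 dB at the gain stage.
Post-compression overshoot = -19 − (-29) = 10 dB.
Before 2.5:1 compression the overshoot was 10 × 2.5 = 25 dB, so input = -29 + 25 = -4 dB.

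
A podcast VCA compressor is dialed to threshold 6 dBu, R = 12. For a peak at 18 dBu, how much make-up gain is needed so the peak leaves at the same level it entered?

Overshoot 12 dB → 12/12 = 1 dB after compression, so the compressed level is 6 + 1 = 7 dBu.
Make-up = target − compressed = 18 − 7 = 11 dB.

11 dB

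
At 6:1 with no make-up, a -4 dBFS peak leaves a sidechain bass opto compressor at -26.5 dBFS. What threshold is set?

-31 dBFS

Let T be the threshold. Output overshoot = (input overshoot)/R, so -26.5 − T = (-4 − T)/6.
6·(-26.5 − T) = -4 − T → 5·T = -159 − (-4) = -155.
T = -155/5 = -31 dBFS.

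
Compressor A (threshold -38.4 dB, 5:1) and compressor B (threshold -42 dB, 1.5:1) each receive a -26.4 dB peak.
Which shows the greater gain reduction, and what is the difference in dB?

A: overshoot 12 dB → output overshoot 2.4 dB → GR 9.6 dB.
B: overshoot 15.6 dB → output overshoot 10.4 dB → GR 5.2 dB.
A applies 4.4 dB more gain reduction.

A, by 4.4 dB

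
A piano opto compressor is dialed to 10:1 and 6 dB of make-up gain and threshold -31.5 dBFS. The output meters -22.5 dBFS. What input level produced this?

Stripping the +6 dB make-up gives -28.5 dBFS at the gain stage.
Post-compression overshoot = -28.5 − (-31.5) = 3 dB.
Before 10:1 compression the overshoot was 3 × 10 = 30 dB, so input = -31.5 + 30 = -1.5 dBFS.

-1.5 dBFS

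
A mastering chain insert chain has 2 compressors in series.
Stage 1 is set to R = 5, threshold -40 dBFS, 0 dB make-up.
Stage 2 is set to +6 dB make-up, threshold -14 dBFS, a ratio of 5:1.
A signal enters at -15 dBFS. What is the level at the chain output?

Stage 1: overshoot 25 dB → 25/5 = 5 dB → -35 dBFS.
Stage 2: -35 dBFS ≤ -14 dBFS, so stage 2 doesn't engage; make-up brings it to -29 dBFS.

-29 dBFS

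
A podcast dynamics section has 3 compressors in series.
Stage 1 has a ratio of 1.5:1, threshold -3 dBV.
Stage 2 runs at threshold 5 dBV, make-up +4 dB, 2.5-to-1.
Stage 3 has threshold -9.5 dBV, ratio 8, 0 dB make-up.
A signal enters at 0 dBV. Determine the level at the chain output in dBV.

-7.9375 dBV

Stage 1: overshoot 3 dB → 3/1.5 = 2 dB → -1 dBV.
Stage 2: -1 dBV ≤ 5 dBV, so stage 2 doesn't engage; make-up brings it to 3 dBV.
Stage 3: overshoot 12.5 dB → 12.5/8 = 1.5625 dB → -7.9375 dBV.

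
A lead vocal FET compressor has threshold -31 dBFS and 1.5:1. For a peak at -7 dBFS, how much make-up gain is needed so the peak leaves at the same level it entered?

8 dB

Overshoot 24 dB → 24/1.5 = 16 dB after compression, so the compressed level is -31 + 16 = -15 dBFS.
Make-up = target − compressed = -7 − (-15) = 8 dB.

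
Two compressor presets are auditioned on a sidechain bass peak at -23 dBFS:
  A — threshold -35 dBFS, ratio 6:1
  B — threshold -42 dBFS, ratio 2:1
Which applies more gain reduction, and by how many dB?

A: GR = 12 − 12/6 = 10 dB.
B: GR = 19 − 19/2 = 9.5 dB.
A reduces 0.5 dB more.

A, by 0.5 dB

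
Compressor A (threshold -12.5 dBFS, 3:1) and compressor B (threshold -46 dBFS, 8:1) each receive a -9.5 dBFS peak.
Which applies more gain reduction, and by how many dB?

A: 3 dB over, compressed to 1 dB over, so 2 dB of GR.
B: 36.5 dB over, compressed to 4.5625 dB over, so 31.9375 dB of GR.
Difference: 29.9375 dB in favour of B.

B, by 29.9375 dB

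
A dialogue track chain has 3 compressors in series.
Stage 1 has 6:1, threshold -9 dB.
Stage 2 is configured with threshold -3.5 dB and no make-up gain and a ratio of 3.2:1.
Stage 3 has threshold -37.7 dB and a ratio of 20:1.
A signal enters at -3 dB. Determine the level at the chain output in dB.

Stage 1: overshoot 6 dB → 6/6 = 1 dB → -8 dB.
Stage 2: -8 dB ≤ -3.5 dB, so stage 2 doesn't engage; output -8 dB.
Stage 3: -8 dB is 29.7 dB over -37.7 dB; at 20:1 that becomes 1.485 dB over, giving -36.215 dB.

-36.215 dB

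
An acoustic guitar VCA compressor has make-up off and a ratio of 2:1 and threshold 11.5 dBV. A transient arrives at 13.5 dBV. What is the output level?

12.5 dBV

13.5 dBV sits 2 dB over threshold.
2:1 compression reduces that to 2/2 = 1 dB over.
That puts the output at 12.5 dBV.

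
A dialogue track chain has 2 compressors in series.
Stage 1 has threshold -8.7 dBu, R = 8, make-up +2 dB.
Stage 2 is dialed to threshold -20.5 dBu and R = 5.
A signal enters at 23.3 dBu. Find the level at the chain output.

Stage 1: overshoot 32 dB → 32/8 = 4 dB → -4.7 dBu; +2 dB make-up → -2.7 dBu.
Stage 2: 17.8 dB above -20.5 dBu, reduced 5:1 to 3.56 dB above → -16.94 dBu.

-16.94 dBu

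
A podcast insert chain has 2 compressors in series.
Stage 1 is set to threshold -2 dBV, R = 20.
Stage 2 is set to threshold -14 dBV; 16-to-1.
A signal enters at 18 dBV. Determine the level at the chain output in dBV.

Stage 1: 18 dBV is 20 dB over -2 dBV; at 20:1 that becomes 1 dB over, giving -1 dBV.
Stage 2: -1 dBV is 13 dB over -14 dBV; at 16:1 that becomes 0.8125 dB over, giving -13.1875 dBV.

-13.1875 dBV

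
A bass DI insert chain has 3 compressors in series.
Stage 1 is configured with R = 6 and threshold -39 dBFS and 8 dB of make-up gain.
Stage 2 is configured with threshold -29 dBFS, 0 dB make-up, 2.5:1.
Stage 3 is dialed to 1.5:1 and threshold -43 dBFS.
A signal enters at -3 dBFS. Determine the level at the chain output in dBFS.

Stage 1: overshoot 36 dB → 36/6 = 6 dB → -33 dBFS; +8 dB make-up → -25 dBFS.
Stage 2: 4 dB above -29 dBFS, reduced 2.5:1 to 1.6 dB above → -27.4 dBFS.
Stage 3: overshoot 15.6 dB → 15.6/1.5 = 10.4 dB → -32.6 dBFS.

-32.6 dBFS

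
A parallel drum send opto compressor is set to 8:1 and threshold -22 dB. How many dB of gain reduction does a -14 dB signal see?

7 dB

-14 dB exceeds the threshold by 8 dB.
A 8:1 ratio leaves 1 dB of that excess.
GR = overshoot in − overshoot out = 8 − 1 = 7 dB.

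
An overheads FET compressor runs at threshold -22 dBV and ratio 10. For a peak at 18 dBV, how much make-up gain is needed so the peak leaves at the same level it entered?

Without make-up, output = threshold + overshoot/10 = -22 + 4 = -18 dBV.
Gap to target: 36 dB.

36 dB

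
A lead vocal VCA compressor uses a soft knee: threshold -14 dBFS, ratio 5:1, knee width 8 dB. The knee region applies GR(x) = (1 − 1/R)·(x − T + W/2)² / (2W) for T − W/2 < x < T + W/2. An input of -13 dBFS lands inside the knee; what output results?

-14.25 dBFS

x − T + W/2 = -13 − (-14) + 4 = 5.
GR = (1 − 1/5) × 5² / 16 = 0.8 × 25 / 16 = 1.25 dB.
Output = -13 − 1.25 = -14.25 dBFS.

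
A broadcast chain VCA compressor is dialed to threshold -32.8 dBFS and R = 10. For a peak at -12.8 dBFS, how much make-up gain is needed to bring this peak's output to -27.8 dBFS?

The peak compresses to -32.8 + 20/10 = -30.8 dBFS.
To reach -27.8 dBFS requires -27.8 − (-30.8) = 3 dB of make-up.

3 dB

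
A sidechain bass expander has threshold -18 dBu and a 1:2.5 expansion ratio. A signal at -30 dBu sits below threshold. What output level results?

Undershoot = (-18) − (-30) = 12 dB.
At 1:2.5, that expands to 30 dB under threshold.
Output = -18 − 30 = -48 dBu.

-48 dBu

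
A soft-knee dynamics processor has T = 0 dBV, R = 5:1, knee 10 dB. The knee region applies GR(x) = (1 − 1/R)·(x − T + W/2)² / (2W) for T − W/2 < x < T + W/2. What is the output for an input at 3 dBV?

0.44 dBV

x − T + W/2 = 3 − 0 + 5 = 8.
GR = (1 − 1/5) × 8² / 20 = 0.8 × 64 / 20 = 2.56 dB.
Output = 3 − 2.56 = 0.44 dBV.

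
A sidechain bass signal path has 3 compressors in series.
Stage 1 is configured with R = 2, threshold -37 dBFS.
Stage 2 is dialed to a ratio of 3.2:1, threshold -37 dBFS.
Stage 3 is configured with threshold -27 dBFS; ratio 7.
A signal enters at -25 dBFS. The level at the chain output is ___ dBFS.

Stage 1: -25 dBFS is 12 dB over -37 dBFS; at 2:1 that becomes 6 dB over, giving -31 dBFS.
Stage 2: -31 dBFS is 6 dB over -37 dBFS; at 3.2:1 that becomes 1.875 dB over, giving -35.125 dBFS.
Stage 3: below threshold (-35.125 ≤ -27); passes unchanged; output -35.125 dBFS.

-35.125 dBFS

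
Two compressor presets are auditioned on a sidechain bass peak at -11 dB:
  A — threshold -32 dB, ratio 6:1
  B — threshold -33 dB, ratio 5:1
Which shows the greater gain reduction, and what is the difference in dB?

B, by 0.1 dB

A: GR = 21 − 21/6 = 17.5 dB.
B: GR = 22 − 22/5 = 17.6 dB.
Difference: 0.1 dB in favour of B.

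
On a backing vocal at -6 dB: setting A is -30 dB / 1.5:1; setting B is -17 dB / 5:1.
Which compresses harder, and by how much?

B, by 0.8 dB

A: overshoot 24 dB → output overshoot 16 dB → GR 8 dB.
B: overshoot 11 dB → output overshoot 2.2 dB → GR 8.8 dB.
B applies 0.8 dB more gain reduction.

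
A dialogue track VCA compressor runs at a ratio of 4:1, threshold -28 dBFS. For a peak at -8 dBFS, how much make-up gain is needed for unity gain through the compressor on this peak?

The peak compresses to -28 + 20/4 = -23 dBFS.
To reach -8 dBFS requires -8 − (-23) = 15 dB of make-up.

15 dB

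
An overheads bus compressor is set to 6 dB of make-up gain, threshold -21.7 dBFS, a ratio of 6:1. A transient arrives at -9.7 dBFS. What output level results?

-13.7 dBFS

Overshoot: -9.7 − (-21.7) = 12 dB.
6:1 compression reduces that to 12/6 = 2 dB over.
Output = -21.7 + 2 = -19.7 dBFS; make-up adds 6 dB, giving -13.7 dBFS.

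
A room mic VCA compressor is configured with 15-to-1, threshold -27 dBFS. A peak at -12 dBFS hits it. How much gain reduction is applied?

14 dB

Overshoot = -12 − (-27) = 15 dB.
At 15:1, output sits 15/15 = 1 dB above threshold.
Gain reduction = 15 − 1 = 14 dB.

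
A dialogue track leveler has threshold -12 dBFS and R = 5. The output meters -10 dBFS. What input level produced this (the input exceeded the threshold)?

Post-compression overshoot = -10 − (-12) = 2 dB.
Input overshoot = R × output overshoot = 10 dB → input = -12 + 10 = -2 dBFS.

-2 dBFS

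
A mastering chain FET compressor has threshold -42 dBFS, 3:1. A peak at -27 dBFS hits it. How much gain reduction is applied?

-27 dBFS exceeds the threshold by 15 dB.
A 3:1 ratio leaves 5 dB of that excess.
Gain reduction = 15 − 5 = 10 dB.

10 dB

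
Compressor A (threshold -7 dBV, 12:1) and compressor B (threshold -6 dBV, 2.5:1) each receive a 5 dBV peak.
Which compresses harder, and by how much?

A: GR = 12 − 12/12 = 11 dB.
B: GR = 11 − 11/2.5 = 6.6 dB.
Difference: 4.4 dB in favour of A.

A, by 4.4 dB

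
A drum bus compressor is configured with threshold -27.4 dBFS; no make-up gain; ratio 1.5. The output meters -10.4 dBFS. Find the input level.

Post-compression overshoot = -10.4 − (-27.4) = 17 dB.
Undo the ratio: input overshoot = 17 × 1.5 = 25.5 dB, giving input = -1.9 dBFS.

-1.9 dBFS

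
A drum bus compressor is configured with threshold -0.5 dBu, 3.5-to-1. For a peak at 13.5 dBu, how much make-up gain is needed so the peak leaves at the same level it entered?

Overshoot 14 dB → 14/3.5 = 4 dB after compression, so the compressed level is -0.5 + 4 = 3.5 dBu.
Make-up = target − compressed = 13.5 − 3.5 = 10 dB.

10 dB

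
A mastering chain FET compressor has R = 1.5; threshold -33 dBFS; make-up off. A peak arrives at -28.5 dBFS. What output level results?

-30 dBFS

Overshoot: -28.5 − (-33) = 4.5 dB.
The 4.5 dB excess becomes 3 dB after 1.5:1 reduction.
That puts the output at -30 dBFS.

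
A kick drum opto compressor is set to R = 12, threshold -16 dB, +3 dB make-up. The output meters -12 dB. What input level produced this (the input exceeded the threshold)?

-4 dB

Before make-up, the level was -12 − 3 = -15 dB.
The compressed level sits -15 − (-16) = 1 dB over threshold.
Before 12:1 compression the overshoot was 1 × 12 = 12 dB, so input = -16 + 12 = -4 dB.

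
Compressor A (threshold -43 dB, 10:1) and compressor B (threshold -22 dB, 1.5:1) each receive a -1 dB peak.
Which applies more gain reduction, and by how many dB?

A, by 30.8 dB

A: 42 dB over, compressed to 4.2 dB over, so 37.8 dB of GR.
B: 21 dB over, compressed to 14 dB over, so 7 dB of GR.
Difference: 30.8 dB in favour of A.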